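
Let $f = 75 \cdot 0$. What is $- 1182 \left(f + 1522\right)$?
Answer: $-1799004$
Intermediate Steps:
$f = 0$
$- 1182 \left(f + 1522\right) = - 1182 \left(0 + 1522\right) = \left(-1182\right) 1522 = -1799004$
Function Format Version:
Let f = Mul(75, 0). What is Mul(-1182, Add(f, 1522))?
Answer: -1799004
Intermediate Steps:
f = 0
Mul(-1182, Add(f, 1522)) = Mul(-1182, Add(0, 1522)) = Mul(-1182, 1522) = -1799004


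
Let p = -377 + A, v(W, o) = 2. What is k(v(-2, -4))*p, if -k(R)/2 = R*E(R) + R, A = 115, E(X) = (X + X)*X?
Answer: 9432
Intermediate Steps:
E(X) = 2*X² (E(X) = (2*X)*X = 2*X²)
k(R) = -4*R³ - 2*R (k(R) = -2*(R*(2*R²) + R) = -2*(2*R³ + R) = -2*(R + 2*R³) = -4*R³ - 2*R)
p = -262 (p = -377 + 115 = -262)
k(v(-2, -4))*p = (-4*2³ - 2*2)*(-262) = (-4*8 - 4)*(-262) = (-32 - 4)*(-262) = -36*(-262) = 9432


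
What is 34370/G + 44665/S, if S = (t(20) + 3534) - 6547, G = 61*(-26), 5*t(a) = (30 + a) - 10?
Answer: -17412054/476593 ≈ -36.534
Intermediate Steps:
t(a) = 4 + a/5 (t(a) = ((30 + a) - 10)/5 = (20 + a)/5 = 4 + a/5)
G = -1586
S = -3005 (S = ((4 + (1/5)*20) + 3534) - 6547 = ((4 + 4) + 3534) - 6547 = (8 + 3534) - 6547 = 3542 - 6547 = -3005)
34370/G + 44665/S = 34370/(-1586) + 44665/(-3005) = 34370*(-1/1586) + 44665*(-1/3005) = -17185/793 - 8933/601 = -17412054/476593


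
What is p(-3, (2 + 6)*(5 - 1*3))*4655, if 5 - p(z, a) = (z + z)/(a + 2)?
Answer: 74480/3 ≈ 24827.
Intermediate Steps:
p(z, a) = 5 - 2*z/(2 + a) (p(z, a) = 5 - (z + z)/(a + 2) = 5 - 2*z/(2 + a))
p(-3, (2 + 6)*(5 - 1*3))*4655 = ((10 - 2*(-3) + 5*((2 + 6)*(5 - 1*3)))/(2 + (2 + 6)*(5 - 1*3)))*4655 = ((10 + 6 + 5*(8*(5 - 3)))/(2 + 8*(5 - 3)))*4655 = ((10 + 6 + 5*(8*2))/(2 + 8*2))*4655 = ((10 + 6 + 5*16)/(2 + 16))*4655 = ((10 + 6 + 80)/18)*4655 = ((1/18)*96)*4655 = (16/3)*4655 = 74480/3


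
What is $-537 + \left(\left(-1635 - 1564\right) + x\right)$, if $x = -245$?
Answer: $-3981$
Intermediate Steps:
$-537 + \left(\left(-1635 - 1564\right) + x\right) = -537 - 3444 = -3981$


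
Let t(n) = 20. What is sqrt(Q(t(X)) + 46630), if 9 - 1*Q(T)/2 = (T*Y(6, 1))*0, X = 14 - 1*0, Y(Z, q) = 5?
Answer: 14*sqrt(238) ≈ 215.98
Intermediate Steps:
X = 14 (X = 14 + 0 = 14)
Q(T) = 18 (Q(T) = 18 - 2*T*5*0 = 18 - 2*5*T*0 = 18 - 2*0 = 18 + 0 = 18)
sqrt(Q(t(X)) + 46630) = sqrt(18 + 46630) = sqrt(46648) = 14*sqrt(238)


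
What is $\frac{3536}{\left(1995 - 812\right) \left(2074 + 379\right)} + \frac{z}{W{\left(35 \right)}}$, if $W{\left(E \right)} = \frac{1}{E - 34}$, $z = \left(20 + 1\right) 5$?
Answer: $\frac{23438687}{223223} \approx 105.0$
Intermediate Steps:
$z = 105$ ($z = 21 \cdot 5 = 105$)
$W{\left(E \right)} = \frac{1}{-34 + E}$
$\frac{3536}{\left(1995 - 812\right) \left(2074 + 379\right)} + \frac{z}{W{\left(35 \right)}} = \frac{3536}{\left(1995 - 812\right) \left(2074 + 379\right)} + \frac{105}{\frac{1}{-34 + 35}} = \frac{3536}{1183 \cdot 2453} + \frac{105}{1^{-1}} = \frac{3536}{2901899} + \frac{105}{1} = 3536 \cdot \frac{1}{2901899} + 105 \cdot 1 = \frac{272}{223223} + 105 = \frac{23438687}{223223}$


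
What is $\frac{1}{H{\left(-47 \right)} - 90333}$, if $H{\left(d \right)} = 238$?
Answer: $- \frac{1}{90095} \approx -1.1099 \cdot 10^{-5}$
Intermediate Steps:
$\frac{1}{H{\left(-47 \right)} - 90333} = \frac{1}{238 - 90333} = \frac{1}{-90095} = - \frac{1}{90095}$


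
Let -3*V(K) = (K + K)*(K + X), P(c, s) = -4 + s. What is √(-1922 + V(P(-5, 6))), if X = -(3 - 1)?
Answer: 31*I*√2 ≈ 43.841*I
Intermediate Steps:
X = -2 (X = -1*2 = -2)
V(K) = -2*K*(-2 + K)/3 (V(K) = -(K + K)*(K - 2)/3 = -2*K*(-2 + K)/3)
√(-1922 + V(P(-5, 6))) = √(-1922 + 2*(-4 + 6)*(2 - (-4 + 6))/3) = √(-1922 + (⅔)*2*(2 - 1*2)) = √(-1922 + (⅔)*2*(2 - 2)) = √(-1922 + (⅔)*2*0) = √(-1922 + 0) = √(-1922) = 31*I*√2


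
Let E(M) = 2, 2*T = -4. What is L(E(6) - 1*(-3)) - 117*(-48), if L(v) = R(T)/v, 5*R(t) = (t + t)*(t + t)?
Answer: 140416/25 ≈ 5616.6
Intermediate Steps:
T = -2 (T = (1/2)*(-4) = -2)
R(t) = 4*t**2/5 (R(t) = ((t + t)*(t + t))/5 = ((2*t)*(2*t))/5 = (4*t**2)/5 = 4*t**2/5)
L(v) = 16/(5*v) (L(v) = ((4/5)*(-2)**2)/v = ((4/5)*4)/v = 16/(5*v))
L(E(6) - 1*(-3)) - 117*(-48) = 16/(5*(2 - 1*(-3))) - 117*(-48) = 16/(5*(2 + 3)) + 5616 = (16/5)/5 + 5616 = (16/5)*(1/5) + 5616 = 16/25 + 5616 = 140416/25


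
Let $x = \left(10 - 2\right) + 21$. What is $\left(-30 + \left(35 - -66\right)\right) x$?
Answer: $2059$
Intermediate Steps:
$x = 29$ ($x = 8 + 21 = 29$)
$\left(-30 + \left(35 - -66\right)\right) x = \left(-30 + \left(35 - -66\right)\right) 29 = \left(-30 + \left(35 + 66\right)\right) 29 = \left(-30 + 101\right) 29 = 71 \cdot 29 = 2059$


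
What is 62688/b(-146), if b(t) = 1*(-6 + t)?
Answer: -7836/19 ≈ -412.42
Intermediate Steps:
b(t) = -6 + t
62688/b(-146) = 62688/(-6 - 146) = 62688/(-152) = 62688*(-1/152) = -7836/19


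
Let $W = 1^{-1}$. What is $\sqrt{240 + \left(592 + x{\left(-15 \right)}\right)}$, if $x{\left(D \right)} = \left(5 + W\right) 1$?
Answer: $\sqrt{838} \approx 28.948$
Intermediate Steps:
$W = 1$
$x{\left(D \right)} = 6$ ($x{\left(D \right)} = \left(5 + 1\right) 1 = 6 \cdot 1 = 6$)
$\sqrt{240 + \left(592 + x{\left(-15 \right)}\right)} = \sqrt{240 + \left(592 + 6\right)} = \sqrt{240 + 598} = \sqrt{838}$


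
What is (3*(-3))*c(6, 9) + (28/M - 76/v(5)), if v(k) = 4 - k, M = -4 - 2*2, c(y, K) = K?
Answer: -17/2 ≈ -8.5000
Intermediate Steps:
M = -8 (M = -4 - 4 = -8)
(3*(-3))*c(6, 9) + (28/M - 76/v(5)) = (3*(-3))*9 + (28/(-8) - 76/(4 - 1*5)) = -9*9 + (28*(-⅛) - 76/(4 - 5)) = -81 + (-7/2 - 76/(-1)) = -81 + (-7/2 - 76*(-1)) = -81 + (-7/2 + 76) = -81 + 145/2 = -17/2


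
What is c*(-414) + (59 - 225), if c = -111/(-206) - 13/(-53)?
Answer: -2678321/5459 ≈ -490.63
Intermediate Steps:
c = 8561/10918 (c = -111*(-1/206) - 13*(-1/53) = 111/206 + 13/53 = 8561/10918 ≈ 0.78412)
c*(-414) + (59 - 225) = (8561/10918)*(-414) + (59 - 225) = -1772127/5459 - 166 = -2678321/5459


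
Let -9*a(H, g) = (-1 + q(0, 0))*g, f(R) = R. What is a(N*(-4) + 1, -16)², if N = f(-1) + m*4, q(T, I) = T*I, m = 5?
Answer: 256/81 ≈ 3.1605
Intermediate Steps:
q(T, I) = I*T
N = 19 (N = -1 + 5*4 = -1 + 20 = 19)
a(H, g) = g/9 (a(H, g) = -(-1 + 0*0)*g/9 = -(-1 + 0)*g/9 = -(-1)*g/9 = g/9)
a(N*(-4) + 1, -16)² = ((⅑)*(-16))² = (-16/9)² = 256/81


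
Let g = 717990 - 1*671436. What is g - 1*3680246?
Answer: -3633692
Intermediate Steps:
g = 46554 (g = 717990 - 671436 = 46554)
g - 1*3680246 = 46554 - 1*3680246 = 46554 - 3680246 = -3633692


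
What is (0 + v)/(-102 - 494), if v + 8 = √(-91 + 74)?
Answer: 2/149 - I*√17/596 ≈ 0.013423 - 0.006918*I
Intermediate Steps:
v = -8 + I*√17 (v = -8 + √(-91 + 74) = -8 + √(-17) = -8 + I*√17 ≈ -8.0 + 4.1231*I)
(0 + v)/(-102 - 494) = (0 + (-8 + I*√17))/(-102 - 494) = (-8 + I*√17)/(-596) = (-8 + I*√17)*(-1/596) = 2/149 - I*√17/596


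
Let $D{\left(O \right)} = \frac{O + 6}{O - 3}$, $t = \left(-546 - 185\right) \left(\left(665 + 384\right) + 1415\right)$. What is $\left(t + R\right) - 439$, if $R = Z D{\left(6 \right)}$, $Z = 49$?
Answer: $-1801427$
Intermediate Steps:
$t = -1801184$ ($t = - 731 \left(1049 + 1415\right) = \left(-731\right) 2464 = -1801184$)
$D{\left(O \right)} = \frac{6 + O}{-3 + O}$
$R = 196$ ($R = 49 \frac{6 + 6}{-3 + 6} = 49 \cdot \frac{1}{3} \cdot 12 = 49 \cdot 4 = 196$)
$\left(t + R\right) - 439 = \left(-1801184 + 196\right) - 439 = -1800988 - 439 = -1801427$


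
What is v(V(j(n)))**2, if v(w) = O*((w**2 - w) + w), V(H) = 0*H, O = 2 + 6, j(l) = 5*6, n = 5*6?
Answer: 0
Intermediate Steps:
n = 30
j(l) = 30
O = 8
V(H) = 0
v(w) = 8*w**2 (v(w) = 8*((w**2 - w) + w) = 8*w**2)
v(V(j(n)))**2 = (8*0**2)**2 = (8*0)**2 = 0**2 = 0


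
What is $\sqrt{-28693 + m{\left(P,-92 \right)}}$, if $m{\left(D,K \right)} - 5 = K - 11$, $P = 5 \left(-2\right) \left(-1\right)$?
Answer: $3 i \sqrt{3199} \approx 169.68 i$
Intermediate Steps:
$P = 10$ ($P = \left(-10\right) \left(-1\right) = 10$)
$m{\left(D,K \right)} = -6 + K$ ($m{\left(D,K \right)} = 5 + \left(K - 11\right) = 5 + \left(-11 + K\right) = -6 + K$)
$\sqrt{-28693 + m{\left(P,-92 \right)}} = \sqrt{-28693 - 98} = \sqrt{-28791} = 3 i \sqrt{3199}$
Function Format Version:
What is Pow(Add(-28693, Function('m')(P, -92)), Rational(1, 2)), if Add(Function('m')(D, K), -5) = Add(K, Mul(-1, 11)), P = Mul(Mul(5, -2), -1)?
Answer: Mul(3, I, Pow(3199, Rational(1, 2))) ≈ Mul(169.68, I)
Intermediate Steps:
P = 10 (P = Mul(-10, -1) = 10)
Function('m')(D, K) = Add(-6, K) (Function('m')(D, K) = Add(5, Add(K, Mul(-1, 11))) = Add(5, Add(K, -11)) = Add(5, Add(-11, K)) = Add(-6, K))
Pow(Add(-28693, Function('m')(P, -92)), Rational(1, 2)) = Pow(Add(-28693, Add(-6, -92)), Rational(1, 2)) = Pow(Add(-28693, -98), Rational(1, 2)) = Pow(-28791, Rational(1, 2)) = Mul(3, I, Pow(3199, Rational(1, 2)))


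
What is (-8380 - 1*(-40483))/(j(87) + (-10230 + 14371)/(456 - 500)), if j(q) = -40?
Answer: -470844/1967 ≈ -239.37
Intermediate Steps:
(-8380 - 1*(-40483))/(j(87) + (-10230 + 14371)/(456 - 500)) = (-8380 - 1*(-40483))/(-40 + (-10230 + 14371)/(456 - 500)) = (-8380 + 40483)/(-40 + 4141/(-44)) = 32103/(-40 + 4141*(-1/44)) = 32103/(-40 - 4141/44) = 32103/(-5901/44) = 32103*(-44/5901) = -470844/1967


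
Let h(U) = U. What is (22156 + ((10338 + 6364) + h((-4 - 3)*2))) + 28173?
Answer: 67017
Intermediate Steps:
(22156 + ((10338 + 6364) + h((-4 - 3)*2))) + 28173 = (22156 + ((10338 + 6364) + (-4 - 3)*2)) + 28173 = (22156 + (16702 - 7*2)) + 28173 = (22156 + (16702 - 14)) + 28173 = (22156 + 16688) + 28173 = 38844 + 28173 = 67017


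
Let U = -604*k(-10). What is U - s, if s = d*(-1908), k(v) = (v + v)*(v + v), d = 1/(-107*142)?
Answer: -1835436154/7597 ≈ -2.4160e+5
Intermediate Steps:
d = -1/15194 (d = -1/107*1/142 = -1/15194 ≈ -6.5815e-5)
k(v) = 4*v² (k(v) = (2*v)*(2*v) = 4*v²)
U = -241600 (U = -2416*(-10)² = -2416*100 = -604*400 = -241600)
s = 954/7597 (s = -1/15194*(-1908) = 954/7597 ≈ 0.12558)
U - s = -241600 - 1*954/7597 = -241600 - 954/7597 = -1835436154/7597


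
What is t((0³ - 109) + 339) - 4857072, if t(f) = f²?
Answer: -4804172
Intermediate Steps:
t((0³ - 109) + 339) - 4857072 = ((0³ - 109) + 339)² - 4857072 = ((0 - 109) + 339)² - 4857072 = (-109 + 339)² - 4857072 = 230² - 4857072 = 52900 - 4857072 = -4804172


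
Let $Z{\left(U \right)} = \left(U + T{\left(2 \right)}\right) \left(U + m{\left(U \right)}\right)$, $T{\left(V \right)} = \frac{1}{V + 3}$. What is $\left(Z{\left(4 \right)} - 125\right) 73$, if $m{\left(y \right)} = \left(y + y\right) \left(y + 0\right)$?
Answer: $\frac{9563}{5} \approx 1912.6$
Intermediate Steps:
$T{\left(V \right)} = \frac{1}{3 + V}$
$m{\left(y \right)} = 2 y^{2}$ ($m{\left(y \right)} = 2 y y = 2 y^{2}$)
$Z{\left(U \right)} = \left(\frac{1}{5} + U\right) \left(U + 2 U^{2}\right)$ ($Z{\left(U \right)} = \left(U + \frac{1}{3 + 2}\right) \left(U + 2 U^{2}\right) = \left(U + \frac{1}{5}\right) \left(U + 2 U^{2}\right) = \left(\frac{1}{5} + U\right) \left(U + 2 U^{2}\right)$)
$\left(Z{\left(4 \right)} - 125\right) 73 = \left(\frac{1}{5} \cdot 4 \left(1 + 7 \cdot 4 + 10 \cdot 4^{2}\right) - 125\right) 73 = \left(\frac{1}{5} \cdot 4 \left(1 + 28 + 10 \cdot 16\right) - 125\right) 73 = \left(\frac{1}{5} \cdot 4 \left(1 + 28 + 160\right) - 125\right) 73 = \left(\frac{1}{5} \cdot 4 \cdot 189 - 125\right) 73 = \left(\frac{756}{5} - 125\right) 73 = \frac{131}{5} \cdot 73 = \frac{9563}{5}$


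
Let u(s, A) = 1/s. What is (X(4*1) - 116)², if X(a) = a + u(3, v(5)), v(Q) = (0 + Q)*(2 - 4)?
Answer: 112225/9 ≈ 12469.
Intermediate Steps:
v(Q) = -2*Q (v(Q) = Q*(-2) = -2*Q)
X(a) = ⅓ + a (X(a) = a + 1/3 = a + ⅓ = ⅓ + a)
(X(4*1) - 116)² = ((⅓ + 4*1) - 116)² = ((⅓ + 4) - 116)² = (13/3 - 116)² = (-335/3)² = 112225/9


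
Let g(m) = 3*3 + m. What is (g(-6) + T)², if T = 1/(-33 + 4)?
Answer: 7396/841 ≈ 8.7943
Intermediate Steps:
g(m) = 9 + m
T = -1/29 (T = 1/(-29) = -1/29 ≈ -0.034483)
(g(-6) + T)² = ((9 - 6) - 1/29)² = (3 - 1/29)² = (86/29)² = 7396/841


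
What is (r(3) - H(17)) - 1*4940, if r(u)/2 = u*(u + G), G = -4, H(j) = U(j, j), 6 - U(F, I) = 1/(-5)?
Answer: -24761/5 ≈ -4952.2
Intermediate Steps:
U(F, I) = 31/5 (U(F, I) = 6 - 1/(-5) = 6 - 1*(-1/5) = 6 + 1/5 = 31/5)
H(j) = 31/5
r(u) = 2*u*(-4 + u) (r(u) = 2*(u*(u - 4)) = 2*(u*(-4 + u)) = 2*u*(-4 + u))
(r(3) - H(17)) - 1*4940 = (2*3*(-4 + 3) - 1*31/5) - 1*4940 = (2*3*(-1) - 31/5) - 4940 = (-6 - 31/5) - 4940 = -61/5 - 4940 = -24761/5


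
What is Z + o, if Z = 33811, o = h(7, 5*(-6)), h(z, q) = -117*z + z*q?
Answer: 32782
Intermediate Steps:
h(z, q) = -117*z + q*z
o = -1029 (o = 7*(-117 + 5*(-6)) = 7*(-117 - 30) = 7*(-147) = -1029)
Z + o = 33811 - 1029 = 32782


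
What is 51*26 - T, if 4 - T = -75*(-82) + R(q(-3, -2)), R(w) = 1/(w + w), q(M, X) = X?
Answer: 29887/4 ≈ 7471.8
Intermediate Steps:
R(w) = 1/(2*w)
T = -24583/4 (T = 4 - (-75*(-82) + (1/2)/(-2)) = 4 - (6150 + (1/2)*(-1/2)) = 4 - (6150 - 1/4) = 4 - 1*24599/4 = 4 - 24599/4 = -24583/4 ≈ -6145.8)
51*26 - T = 51*26 - 1*(-24583/4) = 1326 + 24583/4 = 29887/4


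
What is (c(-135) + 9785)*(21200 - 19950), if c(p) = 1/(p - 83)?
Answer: 1333205625/109 ≈ 1.2231e+7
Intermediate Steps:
c(p) = 1/(-83 + p)
(c(-135) + 9785)*(21200 - 19950) = (1/(-83 - 135) + 9785)*(21200 - 19950) = (1/(-218) + 9785)*1250 = (-1/218 + 9785)*1250 = (2133129/218)*1250 = 1333205625/109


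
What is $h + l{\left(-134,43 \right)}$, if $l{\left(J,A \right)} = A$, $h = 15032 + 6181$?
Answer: $21256$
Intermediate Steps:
$h = 21213$
$h + l{\left(-134,43 \right)} = 21213 + 43 = 21256$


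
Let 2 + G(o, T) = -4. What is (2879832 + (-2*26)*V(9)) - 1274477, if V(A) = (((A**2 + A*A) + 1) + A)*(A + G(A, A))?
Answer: 1578523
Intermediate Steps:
G(o, T) = -6 (G(o, T) = -2 - 4 = -6)
V(A) = (-6 + A)*(1 + A + 2*A**2) (V(A) = (((A**2 + A*A) + 1) + A)*(A - 6) = (((A**2 + A**2) + 1) + A)*(-6 + A) = ((2*A**2 + 1) + A)*(-6 + A) = ((1 + 2*A**2) + A)*(-6 + A) = (1 + A + 2*A**2)*(-6 + A) = (-6 + A)*(1 + A + 2*A**2))
(2879832 + (-2*26)*V(9)) - 1274477 = (2879832 + (-2*26)*(-6 - 11*9**2 - 5*9 + 2*9**3)) - 1274477 = (2879832 - 52*(-6 - 11*81 - 45 + 2*729)) - 1274477 = (2879832 - 52*(-6 - 891 - 45 + 1458)) - 1274477 = (2879832 - 52*516) - 1274477 = (2879832 - 26832) - 1274477 = 2853000 - 1274477 = 1578523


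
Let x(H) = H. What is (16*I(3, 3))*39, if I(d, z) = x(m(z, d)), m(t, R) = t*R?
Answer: 5616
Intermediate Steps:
m(t, R) = R*t
I(d, z) = d*z
(16*I(3, 3))*39 = (16*(3*3))*39 = (16*9)*39 = 144*39 = 5616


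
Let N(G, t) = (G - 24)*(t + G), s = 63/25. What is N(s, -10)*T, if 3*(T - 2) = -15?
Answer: -301257/625 ≈ -482.01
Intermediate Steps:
s = 63/25 (s = 63*(1/25) = 63/25 ≈ 2.5200)
N(G, t) = (-24 + G)*(G + t)
T = -3 (T = 2 + (1/3)*(-15) = 2 - 5 = -3)
N(s, -10)*T = ((63/25)**2 - 24*63/25 - 24*(-10) + (63/25)*(-10))*(-3) = (3969/625 - 1512/25 + 240 - 126/5)*(-3) = (100419/625)*(-3) = -301257/625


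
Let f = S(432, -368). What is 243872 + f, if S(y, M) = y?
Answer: 244304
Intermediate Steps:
f = 432
243872 + f = 243872 + 432 = 244304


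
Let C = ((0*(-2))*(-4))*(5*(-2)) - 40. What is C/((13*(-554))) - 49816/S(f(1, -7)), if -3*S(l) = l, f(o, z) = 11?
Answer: 538162468/39611 ≈ 13586.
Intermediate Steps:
S(l) = -l/3
C = -40 (C = (0*(-4))*(-10) - 40 = 0*(-10) - 40 = 0 - 40 = -40)
C/((13*(-554))) - 49816/S(f(1, -7)) = -40/(13*(-554)) - 49816/((-1/3*11)) = -40/(-7202) - 49816/(-11/3) = -40*(-1/7202) - 49816*(-3/11) = 20/3601 + 149448/11 = 538162468/39611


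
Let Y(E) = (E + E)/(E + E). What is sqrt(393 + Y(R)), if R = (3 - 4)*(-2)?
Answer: sqrt(394) ≈ 19.849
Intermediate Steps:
R = 2 (R = -1*(-2) = 2)
Y(E) = 1 (Y(E) = (2*E)/((2*E)) = (2*E)*(1/(2*E)) = 1)
sqrt(393 + Y(R)) = sqrt(393 + 1) = sqrt(394)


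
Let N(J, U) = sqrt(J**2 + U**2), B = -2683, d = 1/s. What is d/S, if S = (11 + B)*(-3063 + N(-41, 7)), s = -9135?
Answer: -1021/76319875761360 - sqrt(1730)/228959627284080 ≈ -1.3560e-11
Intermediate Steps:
d = -1/9135 (d = 1/(-9135) = -1/9135 ≈ -0.00010947)
S = 8184336 - 2672*sqrt(1730) (S = (11 - 2683)*(-3063 + sqrt((-41)**2 + 7**2)) = -2672*(-3063 + sqrt(1681 + 49)) = -2672*(-3063 + sqrt(1730)) = 8184336 - 2672*sqrt(1730) ≈ 8.0732e+6)
d/S = -1/(9135*(8184336 - 2672*sqrt(1730)))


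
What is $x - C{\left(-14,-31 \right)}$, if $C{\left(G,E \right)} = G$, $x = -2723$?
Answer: $-2709$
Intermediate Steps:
$x - C{\left(-14,-31 \right)} = -2723 - -14 = -2723 + 14 = -2709$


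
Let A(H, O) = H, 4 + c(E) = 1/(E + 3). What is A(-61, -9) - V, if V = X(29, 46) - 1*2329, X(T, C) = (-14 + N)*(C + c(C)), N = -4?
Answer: 148194/49 ≈ 3024.4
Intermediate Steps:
c(E) = -4 + 1/(3 + E) (c(E) = -4 + 1/(E + 3) = -4 + 1/(3 + E))
X(T, C) = -18*C - 18*(-11 - 4*C)/(3 + C) (X(T, C) = (-14 - 4)*(C + (-11 - 4*C)/(3 + C)) = -18*(C + (-11 - 4*C)/(3 + C)) = -18*C - 18*(-11 - 4*C)/(3 + C))
V = -151183/49 (V = 18*(11 + 46 - 1*46**2)/(3 + 46) - 1*2329 = 18*(11 + 46 - 1*2116)/49 - 2329 = 18*(1/49)*(11 + 46 - 2116) - 2329 = 18*(1/49)*(-2059) - 2329 = -37062/49 - 2329 = -151183/49 ≈ -3085.4)
A(-61, -9) - V = -61 - 1*(-151183/49) = -61 + 151183/49 = 148194/49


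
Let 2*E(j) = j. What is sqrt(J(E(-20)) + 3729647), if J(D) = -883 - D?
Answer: sqrt(3728774) ≈ 1931.0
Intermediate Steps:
E(j) = j/2
sqrt(J(E(-20)) + 3729647) = sqrt((-883 - (-20)/2) + 3729647) = sqrt((-883 - 1*(-10)) + 3729647) = sqrt((-883 + 10) + 3729647) = sqrt(-873 + 3729647) = sqrt(3728774)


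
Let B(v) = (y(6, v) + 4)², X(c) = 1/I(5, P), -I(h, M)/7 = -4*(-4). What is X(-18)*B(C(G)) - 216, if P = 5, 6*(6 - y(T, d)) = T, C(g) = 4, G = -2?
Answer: -24273/112 ≈ -216.72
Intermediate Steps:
y(T, d) = 6 - T/6
I(h, M) = -112 (I(h, M) = -(-28)*(-4) = -7*16 = -112)
X(c) = -1/112 (X(c) = 1/(-112) = -1/112)
B(v) = 81 (B(v) = ((6 - ⅙*6) + 4)² = ((6 - 1) + 4)² = (5 + 4)² = 9² = 81)
X(-18)*B(C(G)) - 216 = -1/112*81 - 216 = -81/112 - 216 = -24273/112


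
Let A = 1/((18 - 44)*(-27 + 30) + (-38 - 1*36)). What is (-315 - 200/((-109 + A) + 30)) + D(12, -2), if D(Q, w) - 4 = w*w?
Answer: -3656363/12009 ≈ -304.47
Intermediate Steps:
D(Q, w) = 4 + w² (D(Q, w) = 4 + w*w = 4 + w²)
A = -1/152 (A = 1/(-26*3 + (-38 - 36)) = 1/(-78 - 74) = 1/(-152) = -1/152 ≈ -0.0065789)
(-315 - 200/((-109 + A) + 30)) + D(12, -2) = (-315 - 200/((-109 - 1/152) + 30)) + (4 + (-2)²) = (-315 - 200/(-16569/152 + 30)) + (4 + 4) = (-315 - 200/(-12009/152)) + 8 = (-315 - 200*(-152/12009)) + 8 = (-315 + 30400/12009) + 8 = -3752435/12009 + 8 = -3656363/12009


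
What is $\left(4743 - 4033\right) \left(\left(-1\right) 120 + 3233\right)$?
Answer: $2210230$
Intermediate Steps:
$\left(4743 - 4033\right) \left(\left(-1\right) 120 + 3233\right) = 710 \left(-120 + 3233\right) = 710 \cdot 3113 = 2210230$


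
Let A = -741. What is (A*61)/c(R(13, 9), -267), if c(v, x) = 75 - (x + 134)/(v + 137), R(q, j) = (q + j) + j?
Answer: -1084824/1819 ≈ -596.38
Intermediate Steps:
R(q, j) = q + 2*j (R(q, j) = (j + q) + j = q + 2*j)
c(v, x) = 75 - (134 + x)/(137 + v)
(A*61)/c(R(13, 9), -267) = (-741*61)/(((10141 - 1*(-267) + 75*(13 + 2*9))/(137 + (13 + 2*9)))) = -45201*(137 + (13 + 18))/(10141 + 267 + 75*(13 + 18)) = -45201*(137 + 31)/(10141 + 267 + 75*31) = -45201*168/(10141 + 267 + 2325) = -45201/((1/168)*12733) = -45201/1819/24 = -45201*24/1819 = -1084824/1819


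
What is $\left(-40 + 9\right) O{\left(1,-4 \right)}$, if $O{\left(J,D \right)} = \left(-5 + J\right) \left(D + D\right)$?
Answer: $-992$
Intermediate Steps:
$O{\left(J,D \right)} = 2 D \left(-5 + J\right)$ ($O{\left(J,D \right)} = \left(-5 + J\right) 2 D = 2 D \left(-5 + J\right)$)
$\left(-40 + 9\right) O{\left(1,-4 \right)} = \left(-40 + 9\right) 2 \left(-4\right) \left(-5 + 1\right) = - 31 \cdot 2 \left(-4\right) \left(-4\right) = \left(-31\right) 32 = -992$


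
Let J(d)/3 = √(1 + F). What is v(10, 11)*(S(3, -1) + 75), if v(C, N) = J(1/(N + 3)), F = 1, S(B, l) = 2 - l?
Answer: 234*√2 ≈ 330.93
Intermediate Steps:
J(d) = 3*√2 (J(d) = 3*√(1 + 1) = 3*√2)
v(C, N) = 3*√2
v(10, 11)*(S(3, -1) + 75) = (3*√2)*((2 - 1*(-1)) + 75) = (3*√2)*((2 + 1) + 75) = (3*√2)*(3 + 75) = (3*√2)*78 = 234*√2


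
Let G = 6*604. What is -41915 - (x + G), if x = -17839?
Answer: -27700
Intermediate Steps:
G = 3624
-41915 - (x + G) = -41915 - (-17839 + 3624) = -41915 - 1*(-14215) = -41915 + 14215 = -27700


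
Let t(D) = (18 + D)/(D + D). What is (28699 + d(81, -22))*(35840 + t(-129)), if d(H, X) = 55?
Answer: 44313896429/43 ≈ 1.0306e+9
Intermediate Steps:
t(D) = (18 + D)/(2*D) (t(D) = (18 + D)/((2*D)) = (18 + D)*(1/(2*D)) = (18 + D)/(2*D))
(28699 + d(81, -22))*(35840 + t(-129)) = (28699 + 55)*(35840 + (1/2)*(18 - 129)/(-129)) = 28754*(35840 + (1/2)*(-1/129)*(-111)) = 28754*(35840 + 37/86) = 28754*(3082277/86) = 44313896429/43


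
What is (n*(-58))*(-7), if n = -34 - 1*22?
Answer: -22736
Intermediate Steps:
n = -56 (n = -34 - 22 = -56)
(n*(-58))*(-7) = -56*(-58)*(-7) = 3248*(-7) = -22736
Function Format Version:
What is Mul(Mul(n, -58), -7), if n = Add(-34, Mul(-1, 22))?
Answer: -22736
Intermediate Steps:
n = -56 (n = Add(-34, -22) = -56)
Mul(Mul(n, -58), -7) = Mul(Mul(-56, -58), -7) = Mul(3248, -7) = -22736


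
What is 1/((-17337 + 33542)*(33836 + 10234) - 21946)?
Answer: 1/714132404 ≈ 1.4003e-9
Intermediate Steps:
1/((-17337 + 33542)*(33836 + 10234) - 21946) = 1/(16205*44070 - 21946) = 1/(714154350 - 21946) = 1/714132404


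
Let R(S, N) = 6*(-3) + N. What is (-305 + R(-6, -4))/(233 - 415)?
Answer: 327/182 ≈ 1.7967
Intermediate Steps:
R(S, N) = -18 + N
(-305 + R(-6, -4))/(233 - 415) = (-305 + (-18 - 4))/(233 - 415) = (-305 - 22)/(-182) = -327*(-1/182) = 327/182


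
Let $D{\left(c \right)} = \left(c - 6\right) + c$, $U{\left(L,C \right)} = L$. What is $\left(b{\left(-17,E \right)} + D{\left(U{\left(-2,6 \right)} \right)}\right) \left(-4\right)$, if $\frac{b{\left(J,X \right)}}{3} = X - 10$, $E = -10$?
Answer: $280$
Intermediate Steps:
$D{\left(c \right)} = -6 + 2 c$ ($D{\left(c \right)} = \left(c - 6\right) + c = \left(-6 + c\right) + c = -6 + 2 c$)
$b{\left(J,X \right)} = -30 + 3 X$ ($b{\left(J,X \right)} = 3 \left(X - 10\right) = 3 \left(-10 + X\right) = -30 + 3 X$)
$\left(b{\left(-17,E \right)} + D{\left(U{\left(-2,6 \right)} \right)}\right) \left(-4\right) = \left(\left(-30 + 3 \left(-10\right)\right) + \left(-6 + 2 \left(-2\right)\right)\right) \left(-4\right) = \left(\left(-30 - 30\right) - 10\right) \left(-4\right) = \left(-60 - 10\right) \left(-4\right) = \left(-70\right) \left(-4\right) = 280$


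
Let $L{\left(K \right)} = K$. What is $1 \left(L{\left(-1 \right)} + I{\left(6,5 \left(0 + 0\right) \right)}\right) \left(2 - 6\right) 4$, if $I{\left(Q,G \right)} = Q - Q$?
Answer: $16$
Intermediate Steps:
$I{\left(Q,G \right)} = 0$
$1 \left(L{\left(-1 \right)} + I{\left(6,5 \left(0 + 0\right) \right)}\right) \left(2 - 6\right) 4 = 1 \left(-1 + 0\right) \left(2 - 6\right) 4 = 1 \left(-1\right) \left(2 - 6\right) 4 = - \left(-4\right) 4 = \left(-1\right) \left(-16\right) = 16$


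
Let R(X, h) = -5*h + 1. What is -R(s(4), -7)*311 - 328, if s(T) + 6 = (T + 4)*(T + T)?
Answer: -11524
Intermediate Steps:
s(T) = -6 + 2*T*(4 + T) (s(T) = -6 + (T + 4)*(T + T) = -6 + (4 + T)*(2*T) = -6 + 2*T*(4 + T))
R(X, h) = 1 - 5*h
-R(s(4), -7)*311 - 328 = -(1 - 5*(-7))*311 - 328 = -(1 + 35)*311 - 328 = -1*36*311 - 328 = -36*311 - 328 = -11196 - 328 = -11524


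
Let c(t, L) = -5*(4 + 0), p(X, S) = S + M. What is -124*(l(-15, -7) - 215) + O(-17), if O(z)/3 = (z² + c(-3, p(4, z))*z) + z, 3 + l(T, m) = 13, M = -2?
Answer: 27256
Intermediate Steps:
l(T, m) = 10 (l(T, m) = -3 + 13 = 10)
p(X, S) = -2 + S (p(X, S) = S - 2 = -2 + S)
c(t, L) = -20 (c(t, L) = -5*4 = -20)
O(z) = -57*z + 3*z² (O(z) = 3*((z² - 20*z) + z) = 3*(z² - 19*z) = -57*z + 3*z²)
-124*(l(-15, -7) - 215) + O(-17) = -124*(10 - 215) + 3*(-17)*(-19 - 17) = -124*(-205) + 3*(-17)*(-36) = 25420 + 1836 = 27256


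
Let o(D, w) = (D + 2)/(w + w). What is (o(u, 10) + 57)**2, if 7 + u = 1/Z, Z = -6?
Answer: 46362481/14400 ≈ 3219.6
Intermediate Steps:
u = -43/6 (u = -7 + 1/(-6) = -7 - 1/6 = -43/6 ≈ -7.1667)
o(D, w) = (2 + D)/(2*w) (o(D, w) = (2 + D)/((2*w)) = (2 + D)*(1/(2*w)) = (2 + D)/(2*w))
(o(u, 10) + 57)**2 = ((1/2)*(2 - 43/6)/10 + 57)**2 = ((1/2)*(1/10)*(-31/6) + 57)**2 = (-31/120 + 57)**2 = (6809/120)**2 = 46362481/14400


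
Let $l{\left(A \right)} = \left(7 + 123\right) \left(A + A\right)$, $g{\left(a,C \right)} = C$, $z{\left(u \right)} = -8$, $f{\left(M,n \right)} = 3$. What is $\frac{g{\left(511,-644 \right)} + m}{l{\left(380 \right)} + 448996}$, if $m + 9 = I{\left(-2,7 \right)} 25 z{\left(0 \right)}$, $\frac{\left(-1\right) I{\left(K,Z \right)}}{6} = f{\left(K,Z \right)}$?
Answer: $\frac{2947}{547796} \approx 0.0053797$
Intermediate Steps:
$I{\left(K,Z \right)} = -18$ ($I{\left(K,Z \right)} = \left(-6\right) 3 = -18$)
$m = 3591$ ($m = -9 + \left(-18\right) 25 \left(-8\right) = -9 - -3600 = -9 + 3600 = 3591$)
$l{\left(A \right)} = 260 A$ ($l{\left(A \right)} = 130 \cdot 2 A = 260 A$)
$\frac{g{\left(511,-644 \right)} + m}{l{\left(380 \right)} + 448996} = \frac{-644 + 3591}{260 \cdot 380 + 448996} = \frac{2947}{98800 + 448996} = \frac{2947}{547796}$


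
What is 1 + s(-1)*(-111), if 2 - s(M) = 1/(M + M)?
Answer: -553/2 ≈ -276.50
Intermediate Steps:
s(M) = 2 - 1/(2*M) (s(M) = 2 - 1/(M + M) = 2 - 1/(2*M))
1 + s(-1)*(-111) = 1 + (2 - ½/(-1))*(-111) = 1 + (2 - ½*(-1))*(-111) = 1 + (2 + ½)*(-111) = 1 + (5/2)*(-111) = 1 - 555/2 = -553/2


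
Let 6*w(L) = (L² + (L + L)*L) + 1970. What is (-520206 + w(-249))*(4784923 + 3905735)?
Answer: -4248664259509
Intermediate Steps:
w(L) = 985/3 + L²/2 (w(L) = ((L² + (L + L)*L) + 1970)/6 = ((L² + (2*L)*L) + 1970)/6 = ((L² + 2*L²) + 1970)/6 = (3*L² + 1970)/6 = (1970 + 3*L²)/6 = 985/3 + L²/2)
(-520206 + w(-249))*(4784923 + 3905735) = (-520206 + (985/3 + (½)*(-249)²))*(4784923 + 3905735) = (-520206 + (985/3 + (½)*62001))*8690658 = (-520206 + (985/3 + 62001/2))*8690658 = (-520206 + 187973/6)*8690658 = -2933263/6*8690658 = -4248664259509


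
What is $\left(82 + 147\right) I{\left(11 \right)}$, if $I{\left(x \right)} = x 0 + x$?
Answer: $2519$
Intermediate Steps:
$I{\left(x \right)} = x$ ($I{\left(x \right)} = 0 + x = x$)
$\left(82 + 147\right) I{\left(11 \right)} = \left(82 + 147\right) 11 = 229 \cdot 11 = 2519$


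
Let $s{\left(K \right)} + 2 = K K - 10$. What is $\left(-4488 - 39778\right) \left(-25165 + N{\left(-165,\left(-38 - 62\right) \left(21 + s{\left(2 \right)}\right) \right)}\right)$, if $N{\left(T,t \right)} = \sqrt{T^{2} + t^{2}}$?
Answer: $1113953890 - 221330 \sqrt{68689} \approx 1.0559 \cdot 10^{9}$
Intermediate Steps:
$s{\left(K \right)} = -12 + K^{2}$ ($s{\left(K \right)} = -2 + \left(K K - 10\right) = -2 + \left(K^{2} - 10\right) = -2 + \left(-10 + K^{2}\right) = -12 + K^{2}$)
$\left(-4488 - 39778\right) \left(-25165 + N{\left(-165,\left(-38 - 62\right) \left(21 + s{\left(2 \right)}\right) \right)}\right) = \left(-4488 - 39778\right) \left(-25165 + \sqrt{\left(-165\right)^{2} + \left(\left(-38 - 62\right) \left(21 - \left(12 - 2^{2}\right)\right)\right)^{2}}\right) = - 44266 \left(-25165 + \sqrt{27225 + \left(- 100 \left(21 + \left(-12 + 4\right)\right)\right)^{2}}\right) = - 44266 \left(-25165 + \sqrt{27225 + \left(- 100 \left(21 - 8\right)\right)^{2}}\right) = - 44266 \left(-25165 + \sqrt{27225 + \left(\left(-100\right) 13\right)^{2}}\right) = - 44266 \left(-25165 + \sqrt{27225 + \left(-1300\right)^{2}}\right) = - 44266 \left(-25165 + \sqrt{27225 + 1690000}\right) = - 44266 \left(-25165 + \sqrt{1717225}\right) = - 44266 \left(-25165 + 5 \sqrt{68689}\right) = 1113953890 - 221330 \sqrt{68689}$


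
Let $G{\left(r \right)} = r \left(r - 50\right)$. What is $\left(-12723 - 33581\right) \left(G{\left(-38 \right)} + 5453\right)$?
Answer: $-407336288$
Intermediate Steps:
$G{\left(r \right)} = r \left(-50 + r\right)$
$\left(-12723 - 33581\right) \left(G{\left(-38 \right)} + 5453\right) = \left(-12723 - 33581\right) \left(- 38 \left(-50 - 38\right) + 5453\right) = - 46304 \left(\left(-38\right) \left(-88\right) + 5453\right) = - 46304 \left(3344 + 5453\right) = \left(-46304\right) 8797 = -407336288$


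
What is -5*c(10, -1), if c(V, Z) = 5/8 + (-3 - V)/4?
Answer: 105/8 ≈ 13.125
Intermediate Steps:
c(V, Z) = -1/8 - V/4 (c(V, Z) = 5*(1/8) + (-3 - V)*(1/4) = 5/8 + (-3/4 - V/4) = -1/8 - V/4)
-5*c(10, -1) = -5*(-1/8 - 1/4*10) = -5*(-1/8 - 5/2) = -5*(-21/8) = 105/8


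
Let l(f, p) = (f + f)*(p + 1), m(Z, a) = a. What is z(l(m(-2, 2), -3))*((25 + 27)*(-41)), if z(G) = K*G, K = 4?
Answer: 68224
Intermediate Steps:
l(f, p) = 2*f*(1 + p) (l(f, p) = (2*f)*(1 + p) = 2*f*(1 + p))
z(G) = 4*G
z(l(m(-2, 2), -3))*((25 + 27)*(-41)) = (4*(2*2*(1 - 3)))*((25 + 27)*(-41)) = (4*(2*2*(-2)))*(52*(-41)) = (4*(-8))*(-2132) = -32*(-2132) = 68224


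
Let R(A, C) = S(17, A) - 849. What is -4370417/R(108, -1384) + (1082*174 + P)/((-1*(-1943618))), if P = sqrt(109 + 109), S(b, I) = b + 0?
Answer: 4247288893841/808545088 + sqrt(218)/1943618 ≈ 5253.0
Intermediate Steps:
S(b, I) = b
R(A, C) = -832 (R(A, C) = 17 - 849 = -832)
P = sqrt(218) ≈ 14.765
-4370417/R(108, -1384) + (1082*174 + P)/((-1*(-1943618))) = -4370417/(-832) + (1082*174 + sqrt(218))/((-1*(-1943618))) = -4370417*(-1/832) + (188268 + sqrt(218))/1943618 = 4370417/832 + (188268 + sqrt(218))*(1/1943618) = 4370417/832 + (94134/971809 + sqrt(218)/1943618) = 4247288893841/808545088 + sqrt(218)/1943618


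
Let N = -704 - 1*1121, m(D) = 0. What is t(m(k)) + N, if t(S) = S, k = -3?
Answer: -1825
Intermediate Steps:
N = -1825 (N = -704 - 1121 = -1825)
t(m(k)) + N = 0 - 1825 = -1825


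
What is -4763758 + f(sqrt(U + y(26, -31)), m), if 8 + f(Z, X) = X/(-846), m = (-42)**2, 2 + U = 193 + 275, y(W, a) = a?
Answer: -223897100/47 ≈ -4.7638e+6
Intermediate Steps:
U = 466 (U = -2 + (193 + 275) = -2 + 468 = 466)
m = 1764
f(Z, X) = -8 - X/846 (f(Z, X) = -8 + X/(-846) = -8 + X*(-1/846) = -8 - X/846)
-4763758 + f(sqrt(U + y(26, -31)), m) = -4763758 + (-8 - 1/846*1764) = -4763758 + (-8 - 98/47) = -4763758 - 474/47 = -223897100/47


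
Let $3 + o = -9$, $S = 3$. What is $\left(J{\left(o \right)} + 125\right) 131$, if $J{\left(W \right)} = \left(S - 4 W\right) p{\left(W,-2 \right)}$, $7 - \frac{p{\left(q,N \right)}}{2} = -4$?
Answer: $163357$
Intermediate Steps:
$o = -12$ ($o = -3 - 9 = -12$)
$p{\left(q,N \right)} = 22$ ($p{\left(q,N \right)} = 14 - -8 = 14 + 8 = 22$)
$J{\left(W \right)} = 66 - 88 W$ ($J{\left(W \right)} = \left(3 - 4 W\right) 22 = 66 - 88 W$)
$\left(J{\left(o \right)} + 125\right) 131 = \left(\left(66 - -1056\right) + 125\right) 131 = \left(\left(66 + 1056\right) + 125\right) 131 = \left(1122 + 125\right) 131 = 1247 \cdot 131 = 163357$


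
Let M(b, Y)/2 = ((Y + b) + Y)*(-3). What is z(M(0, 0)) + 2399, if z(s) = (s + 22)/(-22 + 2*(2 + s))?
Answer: 21580/9 ≈ 2397.8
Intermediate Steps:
M(b, Y) = -12*Y - 6*b (M(b, Y) = 2*(((Y + b) + Y)*(-3)) = 2*((b + 2*Y)*(-3)) = 2*(-6*Y - 3*b) = -12*Y - 6*b)
z(s) = (22 + s)/(-18 + 2*s) (z(s) = (22 + s)/(-22 + (4 + 2*s)) = (22 + s)/(-18 + 2*s))
z(M(0, 0)) + 2399 = (22 + (-12*0 - 6*0))/(2*(-9 + (-12*0 - 6*0))) + 2399 = (22 + (0 + 0))/(2*(-9 + (0 + 0))) + 2399 = (22 + 0)/(2*(-9 + 0)) + 2399 = (½)*22/(-9) + 2399 = (½)*(-⅑)*22 + 2399 = -11/9 + 2399 = 21580/9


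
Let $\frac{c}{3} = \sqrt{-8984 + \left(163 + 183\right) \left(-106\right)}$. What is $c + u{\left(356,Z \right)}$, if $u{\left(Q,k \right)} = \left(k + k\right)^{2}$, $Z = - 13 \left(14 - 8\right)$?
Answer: $24336 + 6 i \sqrt{11415} \approx 24336.0 + 641.05 i$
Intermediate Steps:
$Z = -78$ ($Z = \left(-13\right) 6 = -78$)
$u{\left(Q,k \right)} = 4 k^{2}$ ($u{\left(Q,k \right)} = \left(2 k\right)^{2} = 4 k^{2}$)
$c = 6 i \sqrt{11415}$ ($c = 3 \sqrt{-8984 + \left(163 + 183\right) \left(-106\right)} = 3 \sqrt{-8984 + 346 \left(-106\right)} = 3 \sqrt{-8984 - 36676} = 3 \sqrt{-45660} = 3 \cdot 2 i \sqrt{11415} = 6 i \sqrt{11415} \approx 641.05 i$)
$c + u{\left(356,Z \right)} = 6 i \sqrt{11415} + 4 \left(-78\right)^{2} = 6 i \sqrt{11415} + 4 \cdot 6084 = 6 i \sqrt{11415} + 24336 = 24336 + 6 i \sqrt{11415}$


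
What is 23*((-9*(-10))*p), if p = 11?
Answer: 22770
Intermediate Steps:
23*((-9*(-10))*p) = 23*(-9*(-10)*11) = 23*(90*11) = 23*990 = 22770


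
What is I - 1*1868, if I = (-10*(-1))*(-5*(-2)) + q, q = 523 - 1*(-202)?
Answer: -1043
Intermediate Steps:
q = 725 (q = 523 + 202 = 725)
I = 825 (I = (-10*(-1))*(-5*(-2)) + 725 = 10*10 + 725 = 100 + 725 = 825)
I - 1*1868 = 825 - 1*1868 = 825 - 1868 = -1043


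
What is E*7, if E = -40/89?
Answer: -280/89 ≈ -3.1461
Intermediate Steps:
E = -40/89 (E = -40*1/89 = -40/89 ≈ -0.44944)
E*7 = -40/89*7 = -280/89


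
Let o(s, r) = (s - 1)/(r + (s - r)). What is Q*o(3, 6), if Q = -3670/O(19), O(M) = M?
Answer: -7340/57 ≈ -128.77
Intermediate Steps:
Q = -3670/19 ≈ -193.16
o(s, r) = (-1 + s)/s
Q*o(3, 6) = -3670*(-1 + 3)/(19*3) = -3670*2/57 = -3670/19*⅔ = -7340/57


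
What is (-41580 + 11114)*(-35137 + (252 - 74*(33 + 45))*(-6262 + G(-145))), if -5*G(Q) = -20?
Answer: -1051351894718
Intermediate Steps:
G(Q) = 4 (G(Q) = -⅕*(-20) = 4)
(-41580 + 11114)*(-35137 + (252 - 74*(33 + 45))*(-6262 + G(-145))) = (-41580 + 11114)*(-35137 + (252 - 74*(33 + 45))*(-6262 + 4)) = -30466*(-35137 + (252 - 74*78)*(-6258)) = -30466*(-35137 + (252 - 5772)*(-6258)) = -30466*(-35137 - 5520*(-6258)) = -30466*(-35137 + 34544160) = -30466*34509023 = -1051351894718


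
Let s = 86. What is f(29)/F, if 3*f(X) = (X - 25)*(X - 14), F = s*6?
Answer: 5/129 ≈ 0.038760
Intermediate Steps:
F = 516 (F = 86*6 = 516)
f(X) = (-25 + X)*(-14 + X)/3 (f(X) = ((X - 25)*(X - 14))/3 = ((-25 + X)*(-14 + X))/3 = (-25 + X)*(-14 + X)/3)
f(29)/F = (350/3 - 13*29 + (1/3)*29**2)/516 = (350/3 - 377 + (1/3)*841)*(1/516) = (350/3 - 377 + 841/3)*(1/516) = 20*(1/516) = 5/129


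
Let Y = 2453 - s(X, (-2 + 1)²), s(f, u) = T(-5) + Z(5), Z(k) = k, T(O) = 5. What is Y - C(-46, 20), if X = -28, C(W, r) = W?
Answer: 2489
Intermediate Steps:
s(f, u) = 10 (s(f, u) = 5 + 5 = 10)
Y = 2443 (Y = 2453 - 1*10 = 2453 - 10 = 2443)
Y - C(-46, 20) = 2443 - 1*(-46) = 2443 + 46 = 2489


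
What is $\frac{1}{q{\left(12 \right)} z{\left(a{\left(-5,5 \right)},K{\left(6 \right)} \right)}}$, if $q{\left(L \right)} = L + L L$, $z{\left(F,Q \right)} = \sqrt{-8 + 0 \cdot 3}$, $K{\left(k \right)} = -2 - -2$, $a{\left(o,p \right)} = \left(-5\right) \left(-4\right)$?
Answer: $- \frac{i \sqrt{2}}{624} \approx - 0.0022664 i$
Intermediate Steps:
$a{\left(o,p \right)} = 20$
$K{\left(k \right)} = 0$ ($K{\left(k \right)} = -2 + 2 = 0$)
$z{\left(F,Q \right)} = 2 i \sqrt{2}$ ($z{\left(F,Q \right)} = \sqrt{-8 + 0} = \sqrt{-8} = 2 i \sqrt{2}$)
$q{\left(L \right)} = L + L^{2}$
$\frac{1}{q{\left(12 \right)} z{\left(a{\left(-5,5 \right)},K{\left(6 \right)} \right)}} = \frac{1}{12 \left(1 + 12\right) 2 i \sqrt{2}} = \frac{\left(- \frac{1}{4}\right) i \sqrt{2}}{12 \cdot 13} = \frac{\left(- \frac{1}{4}\right) i \sqrt{2}}{156} = - \frac{i \sqrt{2}}{624}$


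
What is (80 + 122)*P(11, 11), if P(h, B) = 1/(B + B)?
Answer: 101/11 ≈ 9.1818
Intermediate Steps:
P(h, B) = 1/(2*B)
(80 + 122)*P(11, 11) = (80 + 122)*((1/2)/11) = 202*((1/2)*(1/11)) = 202*(1/22) = 101/11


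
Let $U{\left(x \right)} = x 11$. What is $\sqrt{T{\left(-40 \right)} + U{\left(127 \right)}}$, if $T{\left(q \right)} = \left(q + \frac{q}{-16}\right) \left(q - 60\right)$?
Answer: $\sqrt{5147} \approx 71.743$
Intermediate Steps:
$U{\left(x \right)} = 11 x$
$T{\left(q \right)} = \frac{15 q \left(-60 + q\right)}{16}$ ($T{\left(q \right)} = \left(q + q \left(- \frac{1}{16}\right)\right) \left(-60 + q\right) = \left(q - \frac{q}{16}\right) \left(-60 + q\right) = \frac{15 q}{16} \left(-60 + q\right) = \frac{15 q \left(-60 + q\right)}{16}$)
$\sqrt{T{\left(-40 \right)} + U{\left(127 \right)}} = \sqrt{\frac{15}{16} \left(-40\right) \left(-60 - 40\right) + 11 \cdot 127} = \sqrt{\frac{15}{16} \left(-40\right) \left(-100\right) + 1397} = \sqrt{3750 + 1397} = \sqrt{5147}$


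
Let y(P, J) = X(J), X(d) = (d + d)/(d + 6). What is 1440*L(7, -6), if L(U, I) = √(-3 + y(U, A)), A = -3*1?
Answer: 1440*I*√5 ≈ 3219.9*I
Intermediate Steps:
A = -3
X(d) = 2*d/(6 + d) (X(d) = (2*d)/(6 + d) = 2*d/(6 + d))
y(P, J) = 2*J/(6 + J)
L(U, I) = I*√5 (L(U, I) = √(-3 + 2*(-3)/(6 - 3)) = √(-3 + 2*(-3)/3) = √(-3 + 2*(-3)*(⅓)) = √(-3 - 2) = √(-5) = I*√5)
1440*L(7, -6) = 1440*(I*√5) = 1440*I*√5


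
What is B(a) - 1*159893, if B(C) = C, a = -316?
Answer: -160209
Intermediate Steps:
B(a) - 1*159893 = -316 - 1*159893 = -316 - 159893 = -160209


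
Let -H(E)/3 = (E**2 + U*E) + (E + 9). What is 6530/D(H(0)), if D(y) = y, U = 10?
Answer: -6530/27 ≈ -241.85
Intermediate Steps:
H(E) = -27 - 33*E - 3*E**2 (H(E) = -3*((E**2 + 10*E) + (E + 9)) = -3*((E**2 + 10*E) + (9 + E)) = -3*(9 + E**2 + 11*E) = -27 - 33*E - 3*E**2)
6530/D(H(0)) = 6530/(-27 - 33*0 - 3*0**2) = 6530/(-27 + 0 - 3*0) = 6530/(-27 + 0 + 0) = 6530/(-27) = 6530*(-1/27) = -6530/27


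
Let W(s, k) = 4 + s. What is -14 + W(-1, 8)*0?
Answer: -14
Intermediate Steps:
-14 + W(-1, 8)*0 = -14 + (4 - 1)*0 = -14 + 3*0 = -14 + 0 = -14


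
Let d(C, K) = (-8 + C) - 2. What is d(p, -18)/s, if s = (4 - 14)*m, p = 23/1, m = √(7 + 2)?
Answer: -13/30 ≈ -0.43333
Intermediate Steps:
m = 3 (m = √9 = 3)
p = 23 (p = 23*1 = 23)
s = -30 (s = (4 - 14)*3 = -10*3 = -30)
d(C, K) = -10 + C
d(p, -18)/s = (-10 + 23)/(-30) = 13*(-1/30) = -13/30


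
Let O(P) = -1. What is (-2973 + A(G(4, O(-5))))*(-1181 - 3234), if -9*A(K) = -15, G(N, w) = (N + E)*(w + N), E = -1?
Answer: 39355310/3 ≈ 1.3118e+7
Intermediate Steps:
G(N, w) = (-1 + N)*(N + w) (G(N, w) = (N - 1)*(w + N) = (-1 + N)*(N + w))
A(K) = 5/3 (A(K) = -⅑*(-15) = 5/3)
(-2973 + A(G(4, O(-5))))*(-1181 - 3234) = (-2973 + 5/3)*(-1181 - 3234) = -8914/3*(-4415) = 39355310/3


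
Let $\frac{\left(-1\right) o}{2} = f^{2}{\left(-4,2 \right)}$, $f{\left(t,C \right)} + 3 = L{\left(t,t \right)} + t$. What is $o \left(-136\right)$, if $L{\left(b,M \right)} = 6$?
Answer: $272$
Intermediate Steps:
$f{\left(t,C \right)} = 3 + t$ ($f{\left(t,C \right)} = -3 + \left(6 + t\right) = 3 + t$)
$o = -2$ ($o = - 2 \left(3 - 4\right)^{2} = - 2 \left(-1\right)^{2} = \left(-2\right) 1 = -2$)
$o \left(-136\right) = \left(-2\right) \left(-136\right) = 272$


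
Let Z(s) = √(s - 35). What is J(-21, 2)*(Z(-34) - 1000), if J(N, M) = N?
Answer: 21000 - 21*I*√69 ≈ 21000.0 - 174.44*I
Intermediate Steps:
Z(s) = √(-35 + s)
J(-21, 2)*(Z(-34) - 1000) = -21*(√(-35 - 34) - 1000) = -21*(√(-69) - 1000) = -21*(I*√69 - 1000) = -21*(-1000 + I*√69) = 21000 - 21*I*√69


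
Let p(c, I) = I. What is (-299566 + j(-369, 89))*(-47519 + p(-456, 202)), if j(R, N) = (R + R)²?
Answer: -11596355726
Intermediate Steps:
j(R, N) = 4*R² (j(R, N) = (2*R)² = 4*R²)
(-299566 + j(-369, 89))*(-47519 + p(-456, 202)) = (-299566 + 4*(-369)²)*(-47519 + 202) = (-299566 + 4*136161)*(-47317) = (-299566 + 544644)*(-47317) = 245078*(-47317) = -11596355726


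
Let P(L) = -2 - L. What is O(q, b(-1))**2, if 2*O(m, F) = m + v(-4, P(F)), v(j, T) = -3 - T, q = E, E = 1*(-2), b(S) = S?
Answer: 4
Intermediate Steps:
E = -2
q = -2
O(m, F) = -1/2 + F/2 + m/2 (O(m, F) = (m + (-3 - (-2 - F)))/2 = (m + (-3 + (2 + F)))/2 = (m + (-1 + F))/2 = (-1 + F + m)/2 = -1/2 + F/2 + m/2)
O(q, b(-1))**2 = (-1/2 + (1/2)*(-1) + (1/2)*(-2))**2 = (-1/2 - 1/2 - 1)**2 = (-2)**2 = 4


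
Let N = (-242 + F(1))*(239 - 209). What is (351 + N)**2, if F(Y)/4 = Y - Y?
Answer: 47734281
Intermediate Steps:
F(Y) = 0 (F(Y) = 4*(Y - Y) = 4*0 = 0)
N = -7260 (N = (-242 + 0)*(239 - 209) = -242*30 = -7260)
(351 + N)**2 = (351 - 7260)**2 = (-6909)**2 = 47734281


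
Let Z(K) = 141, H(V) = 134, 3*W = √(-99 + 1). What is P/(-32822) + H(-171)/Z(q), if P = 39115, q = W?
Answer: -1117067/4627902 ≈ -0.24138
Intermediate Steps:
W = 7*I*√2/3 (W = √(-99 + 1)/3 = √(-98)/3 = (7*I*√2)/3 = 7*I*√2/3 ≈ 3.2998*I)
q = 7*I*√2/3 ≈ 3.2998*I
P/(-32822) + H(-171)/Z(q) = 39115/(-32822) + 134/141 = 39115*(-1/32822) + 134*(1/141) = -39115/32822 + 134/141 = -1117067/4627902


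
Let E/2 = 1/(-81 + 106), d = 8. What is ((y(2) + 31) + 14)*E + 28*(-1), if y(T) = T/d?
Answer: -1219/50 ≈ -24.380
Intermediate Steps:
y(T) = T/8
E = 2/25 (E = 2/(-81 + 106) = 2/25 ≈ 0.080000)
((y(2) + 31) + 14)*E + 28*(-1) = (((⅛)*2 + 31) + 14)*(2/25) + 28*(-1) = ((¼ + 31) + 14)*(2/25) - 28 = (125/4 + 14)*(2/25) - 28 = (181/4)*(2/25) - 28 = 181/50 - 28 = -1219/50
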